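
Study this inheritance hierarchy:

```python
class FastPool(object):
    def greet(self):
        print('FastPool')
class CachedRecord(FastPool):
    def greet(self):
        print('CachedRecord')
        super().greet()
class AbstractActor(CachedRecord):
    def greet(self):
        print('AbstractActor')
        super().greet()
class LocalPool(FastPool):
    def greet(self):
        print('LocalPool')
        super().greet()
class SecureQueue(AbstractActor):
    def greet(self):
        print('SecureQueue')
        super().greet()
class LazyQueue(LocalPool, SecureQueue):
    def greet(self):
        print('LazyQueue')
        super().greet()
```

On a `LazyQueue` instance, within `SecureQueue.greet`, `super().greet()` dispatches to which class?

L[LazyQueue] = LazyQueue + merge(L[LocalPool], L[SecureQueue], [LocalPool SecureQueue])
  take LocalPool:  [LocalPool FastPool object] + [SecureQueue AbstractActor CachedRecord FastPool object] + [LocalPool SecureQueue]
  take SecureQueue:  [FastPool object] + [SecureQueue AbstractActor CachedRecord FastPool object] + [SecureQueue]
  take AbstractActor:  [FastPool object] + [AbstractActor CachedRecord FastPool object]
  take CachedRecord:  [FastPool object] + [CachedRecord FastPool object]
  take FastPool:  [FastPool object] + [FastPool object]
  take object:  [object] + [object]
MRO: LazyQueue LocalPool SecureQueue AbstractActor CachedRecord FastPool object
super() in SecureQueue.greet on a LazyQueue instance goes to the class after SecureQueue in LazyQueue's MRO: AbstractActor.

AbstractActor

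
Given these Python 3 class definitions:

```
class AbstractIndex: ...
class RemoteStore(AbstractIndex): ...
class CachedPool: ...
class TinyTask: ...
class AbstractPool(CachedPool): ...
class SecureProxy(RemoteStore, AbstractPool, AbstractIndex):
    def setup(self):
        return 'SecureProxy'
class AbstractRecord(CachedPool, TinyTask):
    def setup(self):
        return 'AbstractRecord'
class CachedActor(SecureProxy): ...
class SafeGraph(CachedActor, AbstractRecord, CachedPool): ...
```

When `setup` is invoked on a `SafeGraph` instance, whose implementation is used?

L[SafeGraph] = SafeGraph + merge(L[CachedActor], L[AbstractRecord], L[CachedPool], [CachedActor AbstractRecord CachedPool])
  take CachedActor:  [CachedActor SecureProxy RemoteStore AbstractPool AbstractIndex CachedPool object] + [AbstractRecord CachedPool TinyTask object] + [CachedPool object] + [CachedActor AbstractRecord CachedPool]
  take SecureProxy:  [SecureProxy RemoteStore AbstractPool AbstractIndex CachedPool object] + [AbstractRecord CachedPool TinyTask object] + [CachedPool object] + [AbstractRecord CachedPool]
  take RemoteStore:  [RemoteStore AbstractPool AbstractIndex CachedPool object] + [AbstractRecord CachedPool TinyTask object] + [CachedPool object] + [AbstractRecord CachedPool]
  take AbstractPool:  [AbstractPool AbstractIndex CachedPool object] + [AbstractRecord CachedPool TinyTask object] + [CachedPool object] + [AbstractRecord CachedPool]
  take AbstractIndex:  [AbstractIndex CachedPool object] + [AbstractRecord CachedPool TinyTask object] + [CachedPool object] + [AbstractRecord CachedPool]
  take AbstractRecord:  [CachedPool object] + [AbstractRecord CachedPool TinyTask object] + [CachedPool object] + [AbstractRecord CachedPool]
  take CachedPool:  [CachedPool object] + [CachedPool TinyTask object] + [CachedPool object] + [CachedPool]
  take TinyTask:  [object] + [TinyTask object] + [object]
  take object:  [object] + [object] + [object]
MRO: SafeGraph CachedActor SecureProxy RemoteStore AbstractPool AbstractIndex AbstractRecord CachedPool TinyTask object
setup is defined in: AbstractRecord, SecureProxy. First along the MRO is SecureProxy.

SecureProxy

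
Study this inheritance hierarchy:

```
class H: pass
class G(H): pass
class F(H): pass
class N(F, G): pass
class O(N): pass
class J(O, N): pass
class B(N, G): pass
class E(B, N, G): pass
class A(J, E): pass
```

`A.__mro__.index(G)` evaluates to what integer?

7

L[A] = A + merge(L[J], L[E], [J E])
  take J:  [J O N F G H object] + [E B N F G H object] + [J E]
  take O:  [O N F G H object] + [E B N F G H object] + [E]
  take E:  [N F G H object] + [E B N F G H object] + [E]
  take B:  [N F G H object] + [B N F G H object]
  take N:  [N F G H object] + [N F G H object]
  take F:  [F G H object] + [F G H object]
  take G:  [G H object] + [G H object]
  take H:  [H object] + [H object]
  take object:  [object] + [object]
MRO: A J O E B N F G H object
G sits at index 7.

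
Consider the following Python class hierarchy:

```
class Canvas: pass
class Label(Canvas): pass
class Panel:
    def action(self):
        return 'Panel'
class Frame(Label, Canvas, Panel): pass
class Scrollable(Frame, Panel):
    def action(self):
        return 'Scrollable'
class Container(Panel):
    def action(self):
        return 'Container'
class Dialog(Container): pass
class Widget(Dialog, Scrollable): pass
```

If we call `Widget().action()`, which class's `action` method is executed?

L[Widget] = Widget + merge(L[Dialog], L[Scrollable], [Dialog Scrollable])
  take Dialog:  [Dialog Container Panel object] + [Scrollable Frame Label Canvas Panel object] + [Dialog Scrollable]
  take Container:  [Container Panel object] + [Scrollable Frame Label Canvas Panel object] + [Scrollable]
  take Scrollable:  [Panel object] + [Scrollable Frame Label Canvas Panel object] + [Scrollable]
  take Frame:  [Panel object] + [Frame Label Canvas Panel object]
  take Label:  [Panel object] + [Label Canvas Panel object]
  take Canvas:  [Panel object] + [Canvas Panel object]
  take Panel:  [Panel object] + [Panel object]
  take object:  [object] + [object]
MRO: Widget Dialog Container Scrollable Frame Label Canvas Panel object
action is defined in: Container, Panel, Scrollable. First along the MRO is Container.

Container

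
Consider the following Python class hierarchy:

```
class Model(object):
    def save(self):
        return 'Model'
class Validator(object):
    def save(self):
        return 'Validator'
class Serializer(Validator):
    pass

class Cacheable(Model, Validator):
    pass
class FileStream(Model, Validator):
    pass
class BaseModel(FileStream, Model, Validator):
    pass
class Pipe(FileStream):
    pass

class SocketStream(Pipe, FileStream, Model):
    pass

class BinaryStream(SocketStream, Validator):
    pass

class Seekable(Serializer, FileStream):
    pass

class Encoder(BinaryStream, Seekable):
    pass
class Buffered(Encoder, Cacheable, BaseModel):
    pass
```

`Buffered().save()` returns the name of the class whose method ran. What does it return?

L[Buffered] = Buffered + merge(L[Encoder], L[Cacheable], L[BaseModel], [Encoder Cacheable BaseModel])
  take Encoder:  [Encoder BinaryStream SocketStream Pipe Seekable Serializer FileStream Model Validator object] + [Cacheable Model Validator object] + [BaseModel FileStream Model Validator object] + [Encoder Cacheable BaseModel]
  take BinaryStream:  [BinaryStream SocketStream Pipe Seekable Serializer FileStream Model Validator object] + [Cacheable Model Validator object] + [BaseModel FileStream Model Validator object] + [Cacheable BaseModel]
  take SocketStream:  [SocketStream Pipe Seekable Serializer FileStream Model Validator object] + [Cacheable Model Validator object] + [BaseModel FileStream Model Validator object] + [Cacheable BaseModel]
  take Pipe:  [Pipe Seekable Serializer FileStream Model Validator object] + [Cacheable Model Validator object] + [BaseModel FileStream Model Validator object] + [Cacheable BaseModel]
  take Seekable:  [Seekable Serializer FileStream Model Validator object] + [Cacheable Model Validator object] + [BaseModel FileStream Model Validator object] + [Cacheable BaseModel]
  take Serializer:  [Serializer FileStream Model Validator object] + [Cacheable Model Validator object] + [BaseModel FileStream Model Validator object] + [Cacheable BaseModel]
  take Cacheable:  [FileStream Model Validator object] + [Cacheable Model Validator object] + [BaseModel FileStream Model Validator object] + [Cacheable BaseModel]
  take BaseModel:  [FileStream Model Validator object] + [Model Validator object] + [BaseModel FileStream Model Validator object] + [BaseModel]
  take FileStream:  [FileStream Model Validator object] + [Model Validator object] + [FileStream Model Validator object]
  take Model:  [Model Validator object] + [Model Validator object] + [Model Validator object]
  take Validator:  [Validator object] + [Validator object] + [Validator object]
  take object:  [object] + [object] + [object]
MRO: Buffered Encoder BinaryStream SocketStream Pipe Seekable Serializer Cacheable BaseModel FileStream Model Validator object
save is defined in: Model, Validator. First along the MRO is Model.

Model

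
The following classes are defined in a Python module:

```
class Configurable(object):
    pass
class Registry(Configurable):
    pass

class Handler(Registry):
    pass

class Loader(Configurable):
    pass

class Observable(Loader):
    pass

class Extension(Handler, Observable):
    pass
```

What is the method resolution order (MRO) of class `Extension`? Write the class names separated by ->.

Extension -> Handler -> Registry -> Observable -> Loader -> Configurable -> object

L[Extension] = Extension + merge(L[Handler], L[Observable], [Handler Observable])
  take Handler:  [Handler Registry Configurable object] + [Observable Loader Configurable object] + [Handler Observable]
  take Registry:  [Registry Configurable object] + [Observable Loader Configurable object] + [Observable]
  take Observable:  [Configurable object] + [Observable Loader Configurable object] + [Observable]
  take Loader:  [Configurable object] + [Loader Configurable object]
  take Configurable:  [Configurable object] + [Configurable object]
  take object:  [object] + [object]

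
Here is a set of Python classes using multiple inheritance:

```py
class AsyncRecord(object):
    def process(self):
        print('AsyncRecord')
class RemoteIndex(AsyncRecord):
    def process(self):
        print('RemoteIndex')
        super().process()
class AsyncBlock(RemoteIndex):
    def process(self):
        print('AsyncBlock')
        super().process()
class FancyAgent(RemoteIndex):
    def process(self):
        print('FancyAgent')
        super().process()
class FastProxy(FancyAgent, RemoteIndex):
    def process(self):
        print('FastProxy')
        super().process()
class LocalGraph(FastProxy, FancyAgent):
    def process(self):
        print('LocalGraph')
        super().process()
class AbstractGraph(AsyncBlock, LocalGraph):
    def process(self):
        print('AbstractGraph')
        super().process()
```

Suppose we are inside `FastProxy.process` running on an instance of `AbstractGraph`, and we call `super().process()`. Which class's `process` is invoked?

FancyAgent

L[AbstractGraph] = AbstractGraph + merge(L[AsyncBlock], L[LocalGraph], [AsyncBlock LocalGraph])
  take AsyncBlock:  [AsyncBlock RemoteIndex AsyncRecord object] + [LocalGraph FastProxy FancyAgent RemoteIndex AsyncRecord object] + [AsyncBlock LocalGraph]
  take LocalGraph:  [RemoteIndex AsyncRecord object] + [LocalGraph FastProxy FancyAgent RemoteIndex AsyncRecord object] + [LocalGraph]
  take FastProxy:  [RemoteIndex AsyncRecord object] + [FastProxy FancyAgent RemoteIndex AsyncRecord object]
  take FancyAgent:  [RemoteIndex AsyncRecord object] + [FancyAgent RemoteIndex AsyncRecord object]
  take RemoteIndex:  [RemoteIndex AsyncRecord object] + [RemoteIndex AsyncRecord object]
  take AsyncRecord:  [AsyncRecord object] + [AsyncRecord object]
  take object:  [object] + [object]
MRO: AbstractGraph AsyncBlock LocalGraph FastProxy FancyAgent RemoteIndex AsyncRecord object
super() in FastProxy.process on a AbstractGraph instance goes to the class after FastProxy in AbstractGraph's MRO: FancyAgent.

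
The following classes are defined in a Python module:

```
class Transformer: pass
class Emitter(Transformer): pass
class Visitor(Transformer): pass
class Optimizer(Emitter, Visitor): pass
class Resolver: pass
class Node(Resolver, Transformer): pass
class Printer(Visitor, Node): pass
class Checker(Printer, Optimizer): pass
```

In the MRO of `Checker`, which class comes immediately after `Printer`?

L[Checker] = Checker + merge(L[Printer], L[Optimizer], [Printer Optimizer])
  take Printer:  [Printer Visitor Node Resolver Transformer object] + [Optimizer Emitter Visitor Transformer object] + [Printer Optimizer]
  take Optimizer:  [Visitor Node Resolver Transformer object] + [Optimizer Emitter Visitor Transformer object] + [Optimizer]
  take Emitter:  [Visitor Node Resolver Transformer object] + [Emitter Visitor Transformer object]
  take Visitor:  [Visitor Node Resolver Transformer object] + [Visitor Transformer object]
  take Node:  [Node Resolver Transformer object] + [Transformer object]
  take Resolver:  [Resolver Transformer object] + [Transformer object]
  take Transformer:  [Transformer object] + [Transformer object]
  take object:  [object] + [object]
MRO: Checker Printer Optimizer Emitter Visitor Node Resolver Transformer object
Printer is at position 1; next is Optimizer.

Optimizer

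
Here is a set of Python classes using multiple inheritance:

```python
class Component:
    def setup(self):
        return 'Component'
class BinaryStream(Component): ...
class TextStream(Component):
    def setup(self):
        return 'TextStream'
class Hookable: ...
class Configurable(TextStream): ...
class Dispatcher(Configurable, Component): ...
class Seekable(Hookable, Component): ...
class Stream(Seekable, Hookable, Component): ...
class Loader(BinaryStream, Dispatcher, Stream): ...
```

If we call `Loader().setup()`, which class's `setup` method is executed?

TextStream

L[Loader] = Loader + merge(L[BinaryStream], L[Dispatcher], L[Stream], [BinaryStream Dispatcher Stream])
  take BinaryStream:  [BinaryStream Component object] + [Dispatcher Configurable TextStream Component object] + [Stream Seekable Hookable Component object] + [BinaryStream Dispatcher Stream]
  take Dispatcher:  [Component object] + [Dispatcher Configurable TextStream Component object] + [Stream Seekable Hookable Component object] + [Dispatcher Stream]
  take Configurable:  [Component object] + [Configurable TextStream Component object] + [Stream Seekable Hookable Component object] + [Stream]
  take TextStream:  [Component object] + [TextStream Component object] + [Stream Seekable Hookable Component object] + [Stream]
  take Stream:  [Component object] + [Component object] + [Stream Seekable Hookable Component object] + [Stream]
  take Seekable:  [Component object] + [Component object] + [Seekable Hookable Component object]
  take Hookable:  [Component object] + [Component object] + [Hookable Component object]
  take Component:  [Component object] + [Component object] + [Component object]
  take object:  [object] + [object] + [object]
MRO: Loader BinaryStream Dispatcher Configurable TextStream Stream Seekable Hookable Component object
setup is defined in: Component, TextStream. First along the MRO is TextStream.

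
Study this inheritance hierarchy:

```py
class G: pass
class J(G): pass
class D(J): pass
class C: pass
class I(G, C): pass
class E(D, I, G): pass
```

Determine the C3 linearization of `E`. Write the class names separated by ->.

E -> D -> J -> I -> G -> C -> object

L[E] = E + merge(L[D], L[I], L[G], [D I G])
  take D:  [D J G object] + [I G C object] + [G object] + [D I G]
  take J:  [J G object] + [I G C object] + [G object] + [I G]
  take I:  [G object] + [I G C object] + [G object] + [I G]
  take G:  [G object] + [G C object] + [G object] + [G]
  take C:  [object] + [C object] + [object]
  take object:  [object] + [object] + [object]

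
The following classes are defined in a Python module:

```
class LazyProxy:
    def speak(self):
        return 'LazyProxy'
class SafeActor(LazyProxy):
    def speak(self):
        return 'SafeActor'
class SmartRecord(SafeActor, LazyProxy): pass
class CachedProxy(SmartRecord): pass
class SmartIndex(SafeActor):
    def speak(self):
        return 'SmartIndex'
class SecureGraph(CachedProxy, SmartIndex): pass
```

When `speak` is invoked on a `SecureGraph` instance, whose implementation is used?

L[SecureGraph] = SecureGraph + merge(L[CachedProxy], L[SmartIndex], [CachedProxy SmartIndex])
  take CachedProxy:  [CachedProxy SmartRecord SafeActor LazyProxy object] + [SmartIndex SafeActor LazyProxy object] + [CachedProxy SmartIndex]
  take SmartRecord:  [SmartRecord SafeActor LazyProxy object] + [SmartIndex SafeActor LazyProxy object] + [SmartIndex]
  take SmartIndex:  [SafeActor LazyProxy object] + [SmartIndex SafeActor LazyProxy object] + [SmartIndex]
  take SafeActor:  [SafeActor LazyProxy object] + [SafeActor LazyProxy object]
  take LazyProxy:  [LazyProxy object] + [LazyProxy object]
  take object:  [object] + [object]
MRO: SecureGraph CachedProxy SmartRecord SmartIndex SafeActor LazyProxy object
speak is defined in: LazyProxy, SafeActor, SmartIndex. First along the MRO is SmartIndex.

SmartIndex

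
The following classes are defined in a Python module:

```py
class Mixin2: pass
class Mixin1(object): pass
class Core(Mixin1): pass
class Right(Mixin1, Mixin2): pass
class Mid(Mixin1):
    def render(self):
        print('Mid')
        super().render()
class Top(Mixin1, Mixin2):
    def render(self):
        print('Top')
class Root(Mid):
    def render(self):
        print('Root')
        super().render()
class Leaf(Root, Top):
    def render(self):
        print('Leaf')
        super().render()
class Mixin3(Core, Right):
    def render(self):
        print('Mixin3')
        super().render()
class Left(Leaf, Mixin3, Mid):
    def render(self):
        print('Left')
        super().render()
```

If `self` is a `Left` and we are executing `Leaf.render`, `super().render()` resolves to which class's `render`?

L[Left] = Left + merge(L[Leaf], L[Mixin3], L[Mid], [Leaf Mixin3 Mid])
  take Leaf:  [Leaf Root Mid Top Mixin1 Mixin2 object] + [Mixin3 Core Right Mixin1 Mixin2 object] + [Mid Mixin1 object] + [Leaf Mixin3 Mid]
  take Root:  [Root Mid Top Mixin1 Mixin2 object] + [Mixin3 Core Right Mixin1 Mixin2 object] + [Mid Mixin1 object] + [Mixin3 Mid]
  take Mixin3:  [Mid Top Mixin1 Mixin2 object] + [Mixin3 Core Right Mixin1 Mixin2 object] + [Mid Mixin1 object] + [Mixin3 Mid]
  take Mid:  [Mid Top Mixin1 Mixin2 object] + [Core Right Mixin1 Mixin2 object] + [Mid Mixin1 object] + [Mid]
  take Top:  [Top Mixin1 Mixin2 object] + [Core Right Mixin1 Mixin2 object] + [Mixin1 object]
  take Core:  [Mixin1 Mixin2 object] + [Core Right Mixin1 Mixin2 object] + [Mixin1 object]
  take Right:  [Mixin1 Mixin2 object] + [Right Mixin1 Mixin2 object] + [Mixin1 object]
  take Mixin1:  [Mixin1 Mixin2 object] + [Mixin1 Mixin2 object] + [Mixin1 object]
  take Mixin2:  [Mixin2 object] + [Mixin2 object] + [object]
  take object:  [object] + [object] + [object]
MRO: Left Leaf Root Mixin3 Mid Top Core Right Mixin1 Mixin2 object
super() in Leaf.render on a Left instance goes to the class after Leaf in Left's MRO: Root.

Root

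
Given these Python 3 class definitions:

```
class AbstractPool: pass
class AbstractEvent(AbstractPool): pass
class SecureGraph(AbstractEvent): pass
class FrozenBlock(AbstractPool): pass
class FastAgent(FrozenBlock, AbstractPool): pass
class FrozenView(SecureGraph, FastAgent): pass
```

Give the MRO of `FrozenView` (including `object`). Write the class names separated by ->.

L[FrozenView] = FrozenView + merge(L[SecureGraph], L[FastAgent], [SecureGraph FastAgent])
  take SecureGraph:  [SecureGraph AbstractEvent AbstractPool object] + [FastAgent FrozenBlock AbstractPool object] + [SecureGraph FastAgent]
  take AbstractEvent:  [AbstractEvent AbstractPool object] + [FastAgent FrozenBlock AbstractPool object] + [FastAgent]
  take FastAgent:  [AbstractPool object] + [FastAgent FrozenBlock AbstractPool object] + [FastAgent]
  take FrozenBlock:  [AbstractPool object] + [FrozenBlock AbstractPool object]
  take AbstractPool:  [AbstractPool object] + [AbstractPool object]
  take object:  [object] + [object]

FrozenView -> SecureGraph -> AbstractEvent -> FastAgent -> FrozenBlock -> AbstractPool -> object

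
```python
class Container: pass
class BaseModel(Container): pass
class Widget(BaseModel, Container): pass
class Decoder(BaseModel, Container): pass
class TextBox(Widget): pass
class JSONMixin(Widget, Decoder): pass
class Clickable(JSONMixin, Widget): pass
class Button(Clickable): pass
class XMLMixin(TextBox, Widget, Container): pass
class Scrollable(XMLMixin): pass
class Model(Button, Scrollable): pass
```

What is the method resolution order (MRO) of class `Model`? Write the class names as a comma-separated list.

Model, Button, Clickable, JSONMixin, Scrollable, XMLMixin, TextBox, Widget, Decoder, BaseModel, Container, object

L[Model] = Model + merge(L[Button], L[Scrollable], [Button Scrollable])
  take Button:  [Button Clickable JSONMixin Widget Decoder BaseModel Container object] + [Scrollable XMLMixin TextBox Widget BaseModel Container object] + [Button Scrollable]
  take Clickable:  [Clickable JSONMixin Widget Decoder BaseModel Container object] + [Scrollable XMLMixin TextBox Widget BaseModel Container object] + [Scrollable]
  take JSONMixin:  [JSONMixin Widget Decoder BaseModel Container object] + [Scrollable XMLMixin TextBox Widget BaseModel Container object] + [Scrollable]
  take Scrollable:  [Widget Decoder BaseModel Container object] + [Scrollable XMLMixin TextBox Widget BaseModel Container object] + [Scrollable]
  take XMLMixin:  [Widget Decoder BaseModel Container object] + [XMLMixin TextBox Widget BaseModel Container object]
  take TextBox:  [Widget Decoder BaseModel Container object] + [TextBox Widget BaseModel Container object]
  take Widget:  [Widget Decoder BaseModel Container object] + [Widget BaseModel Container object]
  take Decoder:  [Decoder BaseModel Container object] + [BaseModel Container object]
  take BaseModel:  [BaseModel Container object] + [BaseModel Container object]
  take Container:  [Container object] + [Container object]
  take object:  [object] + [object]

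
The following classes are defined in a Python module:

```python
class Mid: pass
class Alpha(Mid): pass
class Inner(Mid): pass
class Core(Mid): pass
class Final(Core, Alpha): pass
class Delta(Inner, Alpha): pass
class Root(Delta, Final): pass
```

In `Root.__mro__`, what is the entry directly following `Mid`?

L[Root] = Root + merge(L[Delta], L[Final], [Delta Final])
  take Delta:  [Delta Inner Alpha Mid object] + [Final Core Alpha Mid object] + [Delta Final]
  take Inner:  [Inner Alpha Mid object] + [Final Core Alpha Mid object] + [Final]
  take Final:  [Alpha Mid object] + [Final Core Alpha Mid object] + [Final]
  take Core:  [Alpha Mid object] + [Core Alpha Mid object]
  take Alpha:  [Alpha Mid object] + [Alpha Mid object]
  take Mid:  [Mid object] + [Mid object]
  take object:  [object] + [object]
MRO: Root Delta Inner Final Core Alpha Mid object
Mid is at position 6; next is object.

object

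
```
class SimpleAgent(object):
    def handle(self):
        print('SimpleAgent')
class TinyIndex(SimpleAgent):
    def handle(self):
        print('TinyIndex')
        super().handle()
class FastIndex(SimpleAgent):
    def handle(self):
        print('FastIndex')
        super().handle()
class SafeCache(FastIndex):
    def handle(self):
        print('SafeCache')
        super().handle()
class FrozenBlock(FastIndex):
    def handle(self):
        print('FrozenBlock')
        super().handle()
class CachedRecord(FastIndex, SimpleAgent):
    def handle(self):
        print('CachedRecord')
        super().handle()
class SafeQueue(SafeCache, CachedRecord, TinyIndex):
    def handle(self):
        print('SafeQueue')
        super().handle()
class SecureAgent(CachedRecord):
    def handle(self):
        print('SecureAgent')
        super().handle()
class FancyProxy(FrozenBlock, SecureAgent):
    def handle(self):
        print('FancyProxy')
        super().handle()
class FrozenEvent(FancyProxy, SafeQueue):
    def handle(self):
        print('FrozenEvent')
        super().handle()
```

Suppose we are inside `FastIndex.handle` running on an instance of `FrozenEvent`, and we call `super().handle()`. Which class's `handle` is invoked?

TinyIndex

L[FrozenEvent] = FrozenEvent + merge(L[FancyProxy], L[SafeQueue], [FancyProxy SafeQueue])
  take FancyProxy:  [FancyProxy FrozenBlock SecureAgent CachedRecord FastIndex SimpleAgent object] + [SafeQueue SafeCache CachedRecord FastIndex TinyIndex SimpleAgent object] + [FancyProxy SafeQueue]
  take FrozenBlock:  [FrozenBlock SecureAgent CachedRecord FastIndex SimpleAgent object] + [SafeQueue SafeCache CachedRecord FastIndex TinyIndex SimpleAgent object] + [SafeQueue]
  take SecureAgent:  [SecureAgent CachedRecord FastIndex SimpleAgent object] + [SafeQueue SafeCache CachedRecord FastIndex TinyIndex SimpleAgent object] + [SafeQueue]
  take SafeQueue:  [CachedRecord FastIndex SimpleAgent object] + [SafeQueue SafeCache CachedRecord FastIndex TinyIndex SimpleAgent object] + [SafeQueue]
  take SafeCache:  [CachedRecord FastIndex SimpleAgent object] + [SafeCache CachedRecord FastIndex TinyIndex SimpleAgent object]
  take CachedRecord:  [CachedRecord FastIndex SimpleAgent object] + [CachedRecord FastIndex TinyIndex SimpleAgent object]
  take FastIndex:  [FastIndex SimpleAgent object] + [FastIndex TinyIndex SimpleAgent object]
  take TinyIndex:  [SimpleAgent object] + [TinyIndex SimpleAgent object]
  take SimpleAgent:  [SimpleAgent object] + [SimpleAgent object]
  take object:  [object] + [object]
MRO: FrozenEvent FancyProxy FrozenBlock SecureAgent SafeQueue SafeCache CachedRecord FastIndex TinyIndex SimpleAgent object
super() in FastIndex.handle on a FrozenEvent instance goes to the class after FastIndex in FrozenEvent's MRO: TinyIndex.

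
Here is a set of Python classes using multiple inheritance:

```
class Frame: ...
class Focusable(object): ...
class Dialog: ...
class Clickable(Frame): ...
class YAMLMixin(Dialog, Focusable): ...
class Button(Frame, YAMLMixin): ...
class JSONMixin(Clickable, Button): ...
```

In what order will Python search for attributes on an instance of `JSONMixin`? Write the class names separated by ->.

JSONMixin -> Clickable -> Button -> Frame -> YAMLMixin -> Dialog -> Focusable -> object

L[JSONMixin] = JSONMixin + merge(L[Clickable], L[Button], [Clickable Button])
  take Clickable:  [Clickable Frame object] + [Button Frame YAMLMixin Dialog Focusable object] + [Clickable Button]
  take Button:  [Frame object] + [Button Frame YAMLMixin Dialog Focusable object] + [Button]
  take Frame:  [Frame object] + [Frame YAMLMixin Dialog Focusable object]
  take YAMLMixin:  [object] + [YAMLMixin Dialog Focusable object]
  take Dialog:  [object] + [Dialog Focusable object]
  take Focusable:  [object] + [Focusable object]
  take object:  [object] + [object]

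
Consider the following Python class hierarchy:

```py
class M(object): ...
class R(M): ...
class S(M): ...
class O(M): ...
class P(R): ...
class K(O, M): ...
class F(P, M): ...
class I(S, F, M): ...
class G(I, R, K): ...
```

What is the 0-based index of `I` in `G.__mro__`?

1

L[G] = G + merge(L[I], L[R], L[K], [I R K])
  take I:  [I S F P R M object] + [R M object] + [K O M object] + [I R K]
  take S:  [S F P R M object] + [R M object] + [K O M object] + [R K]
  take F:  [F P R M object] + [R M object] + [K O M object] + [R K]
  take P:  [P R M object] + [R M object] + [K O M object] + [R K]
  take R:  [R M object] + [R M object] + [K O M object] + [R K]
  take K:  [M object] + [M object] + [K O M object] + [K]
  take O:  [M object] + [M object] + [O M object]
  take M:  [M object] + [M object] + [M object]
  take object:  [object] + [object] + [object]
MRO: G I S F P R K O M object
I sits at index 1.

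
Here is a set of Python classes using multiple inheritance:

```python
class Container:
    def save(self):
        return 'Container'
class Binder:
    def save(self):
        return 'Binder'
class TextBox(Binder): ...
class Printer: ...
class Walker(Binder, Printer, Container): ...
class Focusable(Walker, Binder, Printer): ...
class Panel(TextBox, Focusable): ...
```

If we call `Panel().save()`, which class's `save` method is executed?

L[Panel] = Panel + merge(L[TextBox], L[Focusable], [TextBox Focusable])
  take TextBox:  [TextBox Binder object] + [Focusable Walker Binder Printer Container object] + [TextBox Focusable]
  take Focusable:  [Binder object] + [Focusable Walker Binder Printer Container object] + [Focusable]
  take Walker:  [Binder object] + [Walker Binder Printer Container object]
  take Binder:  [Binder object] + [Binder Printer Container object]
  take Printer:  [object] + [Printer Container object]
  take Container:  [object] + [Container object]
  take object:  [object] + [object]
MRO: Panel TextBox Focusable Walker Binder Printer Container object
save is defined in: Binder, Container. First along the MRO is Binder.

Binder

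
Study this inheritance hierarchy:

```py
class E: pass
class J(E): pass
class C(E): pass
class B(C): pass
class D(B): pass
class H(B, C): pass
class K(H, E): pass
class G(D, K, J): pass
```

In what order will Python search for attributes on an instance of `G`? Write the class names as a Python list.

[G, D, K, H, B, C, J, E, object]

L[G] = G + merge(L[D], L[K], L[J], [D K J])
  take D:  [D B C E object] + [K H B C E object] + [J E object] + [D K J]
  take K:  [B C E object] + [K H B C E object] + [J E object] + [K J]
  take H:  [B C E object] + [H B C E object] + [J E object] + [J]
  take B:  [B C E object] + [B C E object] + [J E object] + [J]
  take C:  [C E object] + [C E object] + [J E object] + [J]
  take J:  [E object] + [E object] + [J E object] + [J]
  take E:  [E object] + [E object] + [E object]
  take object:  [object] + [object] + [object]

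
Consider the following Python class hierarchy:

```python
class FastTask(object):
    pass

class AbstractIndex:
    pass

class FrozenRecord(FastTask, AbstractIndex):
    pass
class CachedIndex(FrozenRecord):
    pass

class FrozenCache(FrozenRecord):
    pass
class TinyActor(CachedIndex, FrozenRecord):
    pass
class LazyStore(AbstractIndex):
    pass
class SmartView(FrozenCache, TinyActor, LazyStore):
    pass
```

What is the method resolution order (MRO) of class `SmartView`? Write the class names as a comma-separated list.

SmartView, FrozenCache, TinyActor, CachedIndex, FrozenRecord, FastTask, LazyStore, AbstractIndex, object

L[SmartView] = SmartView + merge(L[FrozenCache], L[TinyActor], L[LazyStore], [FrozenCache TinyActor LazyStore])
  take FrozenCache:  [FrozenCache FrozenRecord FastTask AbstractIndex object] + [TinyActor CachedIndex FrozenRecord FastTask AbstractIndex object] + [LazyStore AbstractIndex object] + [FrozenCache TinyActor LazyStore]
  take TinyActor:  [FrozenRecord FastTask AbstractIndex object] + [TinyActor CachedIndex FrozenRecord FastTask AbstractIndex object] + [LazyStore AbstractIndex object] + [TinyActor LazyStore]
  take CachedIndex:  [FrozenRecord FastTask AbstractIndex object] + [CachedIndex FrozenRecord FastTask AbstractIndex object] + [LazyStore AbstractIndex object] + [LazyStore]
  take FrozenRecord:  [FrozenRecord FastTask AbstractIndex object] + [FrozenRecord FastTask AbstractIndex object] + [LazyStore AbstractIndex object] + [LazyStore]
  take FastTask:  [FastTask AbstractIndex object] + [FastTask AbstractIndex object] + [LazyStore AbstractIndex object] + [LazyStore]
  take LazyStore:  [AbstractIndex object] + [AbstractIndex object] + [LazyStore AbstractIndex object] + [LazyStore]
  take AbstractIndex:  [AbstractIndex object] + [AbstractIndex object] + [AbstractIndex object]
  take object:  [object] + [object] + [object]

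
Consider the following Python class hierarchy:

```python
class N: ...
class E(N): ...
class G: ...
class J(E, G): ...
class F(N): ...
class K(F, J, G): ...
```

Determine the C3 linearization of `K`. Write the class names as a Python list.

L[K] = K + merge(L[F], L[J], L[G], [F J G])
  take F:  [F N object] + [J E N G object] + [G object] + [F J G]
  take J:  [N object] + [J E N G object] + [G object] + [J G]
  take E:  [N object] + [E N G object] + [G object] + [G]
  take N:  [N object] + [N G object] + [G object] + [G]
  take G:  [object] + [G object] + [G object] + [G]
  take object:  [object] + [object] + [object]

[K, F, J, E, N, G, object]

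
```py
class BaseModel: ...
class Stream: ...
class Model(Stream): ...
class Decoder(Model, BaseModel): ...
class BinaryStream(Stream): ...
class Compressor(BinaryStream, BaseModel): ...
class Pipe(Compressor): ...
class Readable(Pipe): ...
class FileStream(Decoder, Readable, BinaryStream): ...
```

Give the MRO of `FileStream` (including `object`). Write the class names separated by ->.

FileStream -> Decoder -> Model -> Readable -> Pipe -> Compressor -> BinaryStream -> Stream -> BaseModel -> object

L[FileStream] = FileStream + merge(L[Decoder], L[Readable], L[BinaryStream], [Decoder Readable BinaryStream])
  take Decoder:  [Decoder Model Stream BaseModel object] + [Readable Pipe Compressor BinaryStream Stream BaseModel object] + [BinaryStream Stream object] + [Decoder Readable BinaryStream]
  take Model:  [Model Stream BaseModel object] + [Readable Pipe Compressor BinaryStream Stream BaseModel object] + [BinaryStream Stream object] + [Readable BinaryStream]
  take Readable:  [Stream BaseModel object] + [Readable Pipe Compressor BinaryStream Stream BaseModel object] + [BinaryStream Stream object] + [Readable BinaryStream]
  take Pipe:  [Stream BaseModel object] + [Pipe Compressor BinaryStream Stream BaseModel object] + [BinaryStream Stream object] + [BinaryStream]
  take Compressor:  [Stream BaseModel object] + [Compressor BinaryStream Stream BaseModel object] + [BinaryStream Stream object] + [BinaryStream]
  take BinaryStream:  [Stream BaseModel object] + [BinaryStream Stream BaseModel object] + [BinaryStream Stream object] + [BinaryStream]
  take Stream:  [Stream BaseModel object] + [Stream BaseModel object] + [Stream object]
  take BaseModel:  [BaseModel object] + [BaseModel object] + [object]
  take object:  [object] + [object] + [object]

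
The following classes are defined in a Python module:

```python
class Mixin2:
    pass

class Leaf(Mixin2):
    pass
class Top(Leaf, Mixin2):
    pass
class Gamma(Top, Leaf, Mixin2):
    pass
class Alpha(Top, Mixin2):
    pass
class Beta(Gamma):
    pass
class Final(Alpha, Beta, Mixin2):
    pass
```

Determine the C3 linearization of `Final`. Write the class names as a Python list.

[Final, Alpha, Beta, Gamma, Top, Leaf, Mixin2, object]

L[Final] = Final + merge(L[Alpha], L[Beta], L[Mixin2], [Alpha Beta Mixin2])
  take Alpha:  [Alpha Top Leaf Mixin2 object] + [Beta Gamma Top Leaf Mixin2 object] + [Mixin2 object] + [Alpha Beta Mixin2]
  take Beta:  [Top Leaf Mixin2 object] + [Beta Gamma Top Leaf Mixin2 object] + [Mixin2 object] + [Beta Mixin2]
  take Gamma:  [Top Leaf Mixin2 object] + [Gamma Top Leaf Mixin2 object] + [Mixin2 object] + [Mixin2]
  take Top:  [Top Leaf Mixin2 object] + [Top Leaf Mixin2 object] + [Mixin2 object] + [Mixin2]
  take Leaf:  [Leaf Mixin2 object] + [Leaf Mixin2 object] + [Mixin2 object] + [Mixin2]
  take Mixin2:  [Mixin2 object] + [Mixin2 object] + [Mixin2 object] + [Mixin2]
  take object:  [object] + [object] + [object]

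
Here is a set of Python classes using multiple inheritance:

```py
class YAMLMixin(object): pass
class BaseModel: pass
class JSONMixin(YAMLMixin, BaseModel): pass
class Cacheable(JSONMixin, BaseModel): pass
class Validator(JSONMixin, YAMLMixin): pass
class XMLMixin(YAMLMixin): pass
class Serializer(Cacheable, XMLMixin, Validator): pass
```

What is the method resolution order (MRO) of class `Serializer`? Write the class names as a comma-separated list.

L[Serializer] = Serializer + merge(L[Cacheable], L[XMLMixin], L[Validator], [Cacheable XMLMixin Validator])
  take Cacheable:  [Cacheable JSONMixin YAMLMixin BaseModel object] + [XMLMixin YAMLMixin object] + [Validator JSONMixin YAMLMixin BaseModel object] + [Cacheable XMLMixin Validator]
  take XMLMixin:  [JSONMixin YAMLMixin BaseModel object] + [XMLMixin YAMLMixin object] + [Validator JSONMixin YAMLMixin BaseModel object] + [XMLMixin Validator]
  take Validator:  [JSONMixin YAMLMixin BaseModel object] + [YAMLMixin object] + [Validator JSONMixin YAMLMixin BaseModel object] + [Validator]
  take JSONMixin:  [JSONMixin YAMLMixin BaseModel object] + [YAMLMixin object] + [JSONMixin YAMLMixin BaseModel object]
  take YAMLMixin:  [YAMLMixin BaseModel object] + [YAMLMixin object] + [YAMLMixin BaseModel object]
  take BaseModel:  [BaseModel object] + [object] + [BaseModel object]
  take object:  [object] + [object] + [object]

Serializer, Cacheable, XMLMixin, Validator, JSONMixin, YAMLMixin, BaseModel, object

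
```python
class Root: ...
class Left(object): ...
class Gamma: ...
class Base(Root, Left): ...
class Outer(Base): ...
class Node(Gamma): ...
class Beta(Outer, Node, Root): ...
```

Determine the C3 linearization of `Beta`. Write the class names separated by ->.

Beta -> Outer -> Base -> Node -> Root -> Left -> Gamma -> object

L[Beta] = Beta + merge(L[Outer], L[Node], L[Root], [Outer Node Root])
  take Outer:  [Outer Base Root Left object] + [Node Gamma object] + [Root object] + [Outer Node Root]
  take Base:  [Base Root Left object] + [Node Gamma object] + [Root object] + [Node Root]
  take Node:  [Root Left object] + [Node Gamma object] + [Root object] + [Node Root]
  take Root:  [Root Left object] + [Gamma object] + [Root object] + [Root]
  take Left:  [Left object] + [Gamma object] + [object]
  take Gamma:  [object] + [Gamma object] + [object]
  take object:  [object] + [object] + [object]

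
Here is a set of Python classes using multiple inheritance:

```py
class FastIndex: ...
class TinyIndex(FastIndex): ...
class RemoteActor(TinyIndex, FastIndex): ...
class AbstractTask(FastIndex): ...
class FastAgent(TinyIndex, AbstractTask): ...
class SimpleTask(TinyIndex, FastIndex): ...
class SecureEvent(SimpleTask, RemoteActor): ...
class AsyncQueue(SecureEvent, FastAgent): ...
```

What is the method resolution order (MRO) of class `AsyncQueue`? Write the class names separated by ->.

L[AsyncQueue] = AsyncQueue + merge(L[SecureEvent], L[FastAgent], [SecureEvent FastAgent])
  take SecureEvent:  [SecureEvent SimpleTask RemoteActor TinyIndex FastIndex object] + [FastAgent TinyIndex AbstractTask FastIndex object] + [SecureEvent FastAgent]
  take SimpleTask:  [SimpleTask RemoteActor TinyIndex FastIndex object] + [FastAgent TinyIndex AbstractTask FastIndex object] + [FastAgent]
  take RemoteActor:  [RemoteActor TinyIndex FastIndex object] + [FastAgent TinyIndex AbstractTask FastIndex object] + [FastAgent]
  take FastAgent:  [TinyIndex FastIndex object] + [FastAgent TinyIndex AbstractTask FastIndex object] + [FastAgent]
  take TinyIndex:  [TinyIndex FastIndex object] + [TinyIndex AbstractTask FastIndex object]
  take AbstractTask:  [FastIndex object] + [AbstractTask FastIndex object]
  take FastIndex:  [FastIndex object] + [FastIndex object]
  take object:  [object] + [object]

AsyncQueue -> SecureEvent -> SimpleTask -> RemoteActor -> FastAgent -> TinyIndex -> AbstractTask -> FastIndex -> object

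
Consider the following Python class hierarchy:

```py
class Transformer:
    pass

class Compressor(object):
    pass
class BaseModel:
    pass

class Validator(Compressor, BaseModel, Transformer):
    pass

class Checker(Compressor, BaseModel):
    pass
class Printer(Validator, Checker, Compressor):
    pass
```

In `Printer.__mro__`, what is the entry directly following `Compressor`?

L[Printer] = Printer + merge(L[Validator], L[Checker], L[Compressor], [Validator Checker Compressor])
  take Validator:  [Validator Compressor BaseModel Transformer object] + [Checker Compressor BaseModel object] + [Compressor object] + [Validator Checker Compressor]
  take Checker:  [Compressor BaseModel Transformer object] + [Checker Compressor BaseModel object] + [Compressor object] + [Checker Compressor]
  take Compressor:  [Compressor BaseModel Transformer object] + [Compressor BaseModel object] + [Compressor object] + [Compressor]
  take BaseModel:  [BaseModel Transformer object] + [BaseModel object] + [object]
  take Transformer:  [Transformer object] + [object] + [object]
  take object:  [object] + [object] + [object]
MRO: Printer Validator Checker Compressor BaseModel Transformer object
Compressor is at position 3; next is BaseModel.

BaseModel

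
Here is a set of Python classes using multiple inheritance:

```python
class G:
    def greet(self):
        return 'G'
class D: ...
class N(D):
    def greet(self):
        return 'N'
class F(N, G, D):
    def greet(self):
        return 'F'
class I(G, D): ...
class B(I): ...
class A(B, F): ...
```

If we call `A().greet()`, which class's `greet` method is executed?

F

L[A] = A + merge(L[B], L[F], [B F])
  take B:  [B I G D object] + [F N G D object] + [B F]
  take I:  [I G D object] + [F N G D object] + [F]
  take F:  [G D object] + [F N G D object] + [F]
  take N:  [G D object] + [N G D object]
  take G:  [G D object] + [G D object]
  take D:  [D object] + [D object]
  take object:  [object] + [object]
MRO: A B I F N G D object
greet is defined in: F, G, N. First along the MRO is F.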